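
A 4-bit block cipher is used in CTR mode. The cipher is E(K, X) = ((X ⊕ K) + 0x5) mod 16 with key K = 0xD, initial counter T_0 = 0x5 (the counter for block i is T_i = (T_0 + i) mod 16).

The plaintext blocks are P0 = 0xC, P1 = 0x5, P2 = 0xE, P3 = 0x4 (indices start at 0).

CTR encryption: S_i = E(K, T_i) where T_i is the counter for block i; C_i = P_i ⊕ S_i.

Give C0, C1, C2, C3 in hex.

C0 = 0x1, C1 = 0x5, C2 = 0x1, C3 = 0xE

C0: T = 0x5, S = E(K, T) = 0xD; 0xC ⊕ 0xD = 0x1.
C1: T = 0x6, S = E(K, T) = 0x0; 0x5 ⊕ 0x0 = 0x5.
C2: T = 0x7, S = E(K, T) = 0xF; 0xE ⊕ 0xF = 0x1.
C3: T = 0x8, S = E(K, T) = 0xA; 0x4 ⊕ 0xA = 0xE.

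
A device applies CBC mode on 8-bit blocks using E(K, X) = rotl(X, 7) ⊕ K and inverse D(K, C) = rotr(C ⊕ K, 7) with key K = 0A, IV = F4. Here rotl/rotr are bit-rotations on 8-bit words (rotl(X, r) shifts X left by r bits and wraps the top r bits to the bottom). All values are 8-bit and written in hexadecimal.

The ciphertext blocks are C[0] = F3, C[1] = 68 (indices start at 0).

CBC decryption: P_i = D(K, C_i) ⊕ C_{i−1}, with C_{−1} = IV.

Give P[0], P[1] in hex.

P[0]: D(K, F3) = F3; F3 ⊕ F4 = 07.
P[1]: D(K, 68) = C4; C4 ⊕ F3 = 37.

P[0] = 07, P[1] = 37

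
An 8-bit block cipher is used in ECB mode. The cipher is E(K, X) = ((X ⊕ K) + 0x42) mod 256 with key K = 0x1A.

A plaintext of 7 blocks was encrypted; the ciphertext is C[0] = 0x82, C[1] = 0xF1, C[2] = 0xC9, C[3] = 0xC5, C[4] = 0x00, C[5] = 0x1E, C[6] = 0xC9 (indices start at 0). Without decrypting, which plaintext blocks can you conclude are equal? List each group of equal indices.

P[2] = P[6]

ECB encrypts each block independently with the same key, so equal ciphertext blocks imply equal plaintext blocks.
C[2] = C[6] = 0xC9, so P[2] = P[6].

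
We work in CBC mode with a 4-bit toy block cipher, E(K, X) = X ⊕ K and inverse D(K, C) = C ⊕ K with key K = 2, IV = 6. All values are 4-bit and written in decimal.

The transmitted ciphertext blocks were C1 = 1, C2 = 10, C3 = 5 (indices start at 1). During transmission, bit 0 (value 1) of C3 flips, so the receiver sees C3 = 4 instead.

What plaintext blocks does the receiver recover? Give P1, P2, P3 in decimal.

P1 = 5, P2 = 9, P3 = 12

CBC decryption: P_i = D(K, C_i) ⊕ C_{i−1}, with C_{0} = IV.
Only C3 changed, to 4. In CBC, a change in C_i garbles P_i and flips the same bit in P_{i+1}. Decrypting the received ciphertext:
P1: D(K, 1) = 3; 3 ⊕ 6 = 5.
P2: D(K, 10) = 8; 8 ⊕ 1 = 9.
P3: D(K, 4) = 6; 6 ⊕ 10 = 12.
Blocks that differ from the original plaintext: P3.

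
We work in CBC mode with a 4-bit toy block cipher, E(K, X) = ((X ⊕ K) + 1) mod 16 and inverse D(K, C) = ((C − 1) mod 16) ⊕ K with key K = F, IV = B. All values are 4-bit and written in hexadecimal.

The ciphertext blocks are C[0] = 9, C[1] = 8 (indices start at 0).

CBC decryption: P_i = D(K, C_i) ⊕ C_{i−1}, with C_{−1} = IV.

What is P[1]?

P[1]: D(K, 8) = 8; 8 ⊕ 9 = 1.

P[1] = 1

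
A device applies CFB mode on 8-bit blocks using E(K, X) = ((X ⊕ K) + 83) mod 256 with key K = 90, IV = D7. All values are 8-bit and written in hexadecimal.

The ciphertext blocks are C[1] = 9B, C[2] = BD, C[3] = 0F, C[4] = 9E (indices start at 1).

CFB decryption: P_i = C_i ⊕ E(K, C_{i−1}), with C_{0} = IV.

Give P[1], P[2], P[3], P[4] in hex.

P[1] = 51, P[2] = 33, P[3] = BF, P[4] = BC

P[1]: E(K, D7) = CA; 9B ⊕ CA = 51.
P[2]: E(K, 9B) = 8E; BD ⊕ 8E = 33.
P[3]: E(K, BD) = B0; 0F ⊕ B0 = BF.
P[4]: E(K, 0F) = 22; 9E ⊕ 22 = BC.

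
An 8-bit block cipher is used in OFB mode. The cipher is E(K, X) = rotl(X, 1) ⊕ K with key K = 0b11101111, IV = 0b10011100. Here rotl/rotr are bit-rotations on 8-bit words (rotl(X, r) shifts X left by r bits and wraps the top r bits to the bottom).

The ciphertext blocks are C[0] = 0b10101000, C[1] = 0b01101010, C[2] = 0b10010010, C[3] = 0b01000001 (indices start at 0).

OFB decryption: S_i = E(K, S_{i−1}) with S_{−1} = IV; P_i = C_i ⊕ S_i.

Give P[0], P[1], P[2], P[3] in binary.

P[0]: S = E(K, 0b10011100) = 0b11010110; 0b10101000 ⊕ 0b11010110 = 0b01111110.
P[1]: S = E(K, 0b11010110) = 0b01000010; 0b01101010 ⊕ 0b01000010 = 0b00101000.
P[2]: S = E(K, 0b01000010) = 0b01101011; 0b10010010 ⊕ 0b01101011 = 0b11111001.
P[3]: S = E(K, 0b01101011) = 0b00111001; 0b01000001 ⊕ 0b00111001 = 0b01111000.

P[0] = 0b01111110, P[1] = 0b00101000, P[2] = 0b11111001, P[3] = 0b01111000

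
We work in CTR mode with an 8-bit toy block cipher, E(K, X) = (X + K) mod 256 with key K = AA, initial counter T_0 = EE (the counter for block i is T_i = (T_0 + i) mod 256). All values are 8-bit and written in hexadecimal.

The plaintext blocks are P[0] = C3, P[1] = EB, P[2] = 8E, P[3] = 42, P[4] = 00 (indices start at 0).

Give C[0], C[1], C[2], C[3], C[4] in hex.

C[0] = 5B, C[1] = 72, C[2] = 14, C[3] = D9, C[4] = 9C

CTR encryption: S_i = E(K, T_i) where T_i is the counter for block i; C_i = P_i ⊕ S_i.
C[0]: T = EE, S = E(K, T) = 98; C3 ⊕ 98 = 5B.
C[1]: T = EF, S = E(K, T) = 99; EB ⊕ 99 = 72.
C[2]: T = F0, S = E(K, T) = 9A; 8E ⊕ 9A = 14.
C[3]: T = F1, S = E(K, T) = 9B; 42 ⊕ 9B = D9.
C[4]: T = F2, S = E(K, T) = 9C; 00 ⊕ 9C = 9C.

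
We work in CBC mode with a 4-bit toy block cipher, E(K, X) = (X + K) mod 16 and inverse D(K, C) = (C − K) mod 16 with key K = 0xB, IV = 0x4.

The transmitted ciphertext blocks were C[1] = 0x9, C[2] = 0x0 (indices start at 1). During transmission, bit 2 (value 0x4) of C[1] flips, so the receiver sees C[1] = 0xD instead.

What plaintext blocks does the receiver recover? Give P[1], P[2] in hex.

CBC decryption: P_i = D(K, C_i) ⊕ C_{i−1}, with C_{0} = IV.
Only C[1] changed, to 0xD. In CBC, a change in C_i garbles P_i and flips the same bit in P_{i+1}. Decrypting the received ciphertext:
P[1]: D(K, 0xD) = 0x2; 0x2 ⊕ 0x4 = 0x6.
P[2]: D(K, 0x0) = 0x5; 0x5 ⊕ 0xD = 0x8.
Blocks that differ from the original plaintext: P[1], P[2].

P[1] = 0x6, P[2] = 0x8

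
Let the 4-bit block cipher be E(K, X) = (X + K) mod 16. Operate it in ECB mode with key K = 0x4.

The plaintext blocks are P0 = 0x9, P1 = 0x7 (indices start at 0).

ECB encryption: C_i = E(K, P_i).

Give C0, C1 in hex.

C0 = 0xD, C1 = 0xB

C0: E(K, 0x9) = 0xD.
C1: E(K, 0x7) = 0xB.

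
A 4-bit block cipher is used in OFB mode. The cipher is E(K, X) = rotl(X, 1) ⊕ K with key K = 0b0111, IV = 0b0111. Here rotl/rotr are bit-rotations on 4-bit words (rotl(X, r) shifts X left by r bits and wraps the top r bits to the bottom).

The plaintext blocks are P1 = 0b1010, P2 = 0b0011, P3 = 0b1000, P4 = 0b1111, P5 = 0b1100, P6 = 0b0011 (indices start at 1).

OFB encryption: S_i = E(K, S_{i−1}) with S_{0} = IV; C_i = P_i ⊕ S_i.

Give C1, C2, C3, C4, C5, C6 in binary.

C1 = 0b0011, C2 = 0b0111, C3 = 0b0111, C4 = 0b0111, C5 = 0b1010, C6 = 0b1000

C1: S = E(K, 0b0111) = 0b1001; 0b1010 ⊕ 0b1001 = 0b0011.
C2: S = E(K, 0b1001) = 0b0100; 0b0011 ⊕ 0b0100 = 0b0111.
C3: S = E(K, 0b0100) = 0b1111; 0b1000 ⊕ 0b1111 = 0b0111.
C4: S = E(K, 0b1111) = 0b1000; 0b1111 ⊕ 0b1000 = 0b0111.
C5: S = E(K, 0b1000) = 0b0110; 0b1100 ⊕ 0b0110 = 0b1010.
C6: S = E(K, 0b0110) = 0b1011; 0b0011 ⊕ 0b1011 = 0b1000.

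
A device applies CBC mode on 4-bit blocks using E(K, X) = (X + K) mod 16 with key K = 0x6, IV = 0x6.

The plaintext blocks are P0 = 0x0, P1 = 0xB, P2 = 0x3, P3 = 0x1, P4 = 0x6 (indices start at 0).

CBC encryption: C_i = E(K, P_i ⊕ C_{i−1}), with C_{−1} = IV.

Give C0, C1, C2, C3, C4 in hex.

C0 = 0xC, C1 = 0xD, C2 = 0x4, C3 = 0xB, C4 = 0x3

C0: P0 ⊕ 0x6 = 0x6; E(K, 0x6) = 0xC.
C1: P1 ⊕ 0xC = 0x7; E(K, 0x7) = 0xD.
C2: P2 ⊕ 0xD = 0xE; E(K, 0xE) = 0x4.
C3: P3 ⊕ 0x4 = 0x5; E(K, 0x5) = 0xB.
C4: P4 ⊕ 0xB = 0xD; E(K, 0xD) = 0x3.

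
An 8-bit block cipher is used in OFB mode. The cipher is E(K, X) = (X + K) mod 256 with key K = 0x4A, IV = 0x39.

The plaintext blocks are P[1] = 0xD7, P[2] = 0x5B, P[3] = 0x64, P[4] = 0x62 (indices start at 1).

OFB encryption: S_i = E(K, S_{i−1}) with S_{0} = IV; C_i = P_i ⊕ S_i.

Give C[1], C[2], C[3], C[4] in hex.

C[1]: S = E(K, 0x39) = 0x83; 0xD7 ⊕ 0x83 = 0x54.
C[2]: S = E(K, 0x83) = 0xCD; 0x5B ⊕ 0xCD = 0x96.
C[3]: S = E(K, 0xCD) = 0x17; 0x64 ⊕ 0x17 = 0x73.
C[4]: S = E(K, 0x17) = 0x61; 0x62 ⊕ 0x61 = 0x03.

C[1] = 0x54, C[2] = 0x96, C[3] = 0x73, C[4] = 0x03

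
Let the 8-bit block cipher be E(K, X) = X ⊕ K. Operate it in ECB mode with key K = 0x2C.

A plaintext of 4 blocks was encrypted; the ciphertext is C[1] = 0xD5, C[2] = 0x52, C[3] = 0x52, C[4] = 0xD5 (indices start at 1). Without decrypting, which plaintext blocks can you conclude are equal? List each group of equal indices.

ECB encrypts each block independently with the same key, so equal ciphertext blocks imply equal plaintext blocks.
C[1] = C[4] = 0xD5, so P[1] = P[4].
C[2] = C[3] = 0x52, so P[2] = P[3].

P[1] = P[4]; P[2] = P[3]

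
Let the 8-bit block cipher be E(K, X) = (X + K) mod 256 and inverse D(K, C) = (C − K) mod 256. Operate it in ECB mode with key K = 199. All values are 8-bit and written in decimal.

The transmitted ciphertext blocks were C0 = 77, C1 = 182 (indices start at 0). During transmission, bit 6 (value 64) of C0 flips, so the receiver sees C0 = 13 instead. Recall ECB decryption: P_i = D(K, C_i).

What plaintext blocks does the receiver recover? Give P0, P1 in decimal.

P0 = 70, P1 = 239

Only C0 changed, to 13. In ECB, a change in C_i affects only P_i. Decrypting the received ciphertext:
P0: D(K, 13) = 70.
P1: D(K, 182) = 239.
Blocks that differ from the original plaintext: P0.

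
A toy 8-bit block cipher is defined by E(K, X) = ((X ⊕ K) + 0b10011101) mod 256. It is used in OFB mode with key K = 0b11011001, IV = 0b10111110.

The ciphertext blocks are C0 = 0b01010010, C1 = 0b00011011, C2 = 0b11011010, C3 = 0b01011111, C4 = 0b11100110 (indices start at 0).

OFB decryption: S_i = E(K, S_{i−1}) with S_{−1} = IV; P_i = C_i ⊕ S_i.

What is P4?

P4 = 0b01101010

P0: S = E(K, 0b10111110) = 0b00000100; 0b01010010 ⊕ 0b00000100 = 0b01010110.
P1: S = E(K, 0b00000100) = 0b01111010; 0b00011011 ⊕ 0b01111010 = 0b01100001.
P2: S = E(K, 0b01111010) = 0b01000000; 0b11011010 ⊕ 0b01000000 = 0b10011010.
P3: S = E(K, 0b01000000) = 0b00110110; 0b01011111 ⊕ 0b00110110 = 0b01101001.
P4: S = E(K, 0b00110110) = 0b10001100; 0b11100110 ⊕ 0b10001100 = 0b01101010.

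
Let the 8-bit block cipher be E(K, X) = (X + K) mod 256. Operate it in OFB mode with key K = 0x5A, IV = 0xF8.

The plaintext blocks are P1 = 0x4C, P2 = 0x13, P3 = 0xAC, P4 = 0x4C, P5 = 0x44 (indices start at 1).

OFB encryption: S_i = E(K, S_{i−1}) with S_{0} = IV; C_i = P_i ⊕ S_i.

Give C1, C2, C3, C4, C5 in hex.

C1 = 0x1E, C2 = 0xBF, C3 = 0xAA, C4 = 0x2C, C5 = 0xFE

C1: S = E(K, 0xF8) = 0x52; 0x4C ⊕ 0x52 = 0x1E.
C2: S = E(K, 0x52) = 0xAC; 0x13 ⊕ 0xAC = 0xBF.
C3: S = E(K, 0xAC) = 0x06; 0xAC ⊕ 0x06 = 0xAA.
C4: S = E(K, 0x06) = 0x60; 0x4C ⊕ 0x60 = 0x2C.
C5: S = E(K, 0x60) = 0xBA; 0x44 ⊕ 0xBA = 0xFE.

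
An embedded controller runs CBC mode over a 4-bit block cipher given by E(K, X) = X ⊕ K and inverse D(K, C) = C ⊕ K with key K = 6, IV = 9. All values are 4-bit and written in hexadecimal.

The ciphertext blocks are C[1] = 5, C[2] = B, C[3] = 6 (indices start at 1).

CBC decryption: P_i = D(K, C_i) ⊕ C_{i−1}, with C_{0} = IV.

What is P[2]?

P[2] = 8

P[2]: D(K, B) = D; D ⊕ 5 = 8.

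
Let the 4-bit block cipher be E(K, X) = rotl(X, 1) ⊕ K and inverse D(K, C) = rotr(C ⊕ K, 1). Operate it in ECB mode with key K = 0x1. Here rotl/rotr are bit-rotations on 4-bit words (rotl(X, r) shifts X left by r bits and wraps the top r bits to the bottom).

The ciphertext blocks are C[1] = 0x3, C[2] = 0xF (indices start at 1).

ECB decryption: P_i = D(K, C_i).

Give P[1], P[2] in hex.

P[1] = 0x1, P[2] = 0x7

P[1]: D(K, 0x3) = 0x1.
P[2]: D(K, 0xF) = 0x7.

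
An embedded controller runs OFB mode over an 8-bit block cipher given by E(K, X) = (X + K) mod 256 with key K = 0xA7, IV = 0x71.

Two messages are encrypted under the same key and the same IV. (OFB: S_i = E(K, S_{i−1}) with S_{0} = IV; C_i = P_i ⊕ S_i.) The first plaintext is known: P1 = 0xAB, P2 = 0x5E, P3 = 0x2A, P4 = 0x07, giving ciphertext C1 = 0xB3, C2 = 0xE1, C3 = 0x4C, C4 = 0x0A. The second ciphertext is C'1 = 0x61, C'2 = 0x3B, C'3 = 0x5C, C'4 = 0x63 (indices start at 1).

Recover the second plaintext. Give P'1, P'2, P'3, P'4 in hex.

In OFB with a reused IV, both messages share the same keystream S_i, so C_i ⊕ C'_i = P_i ⊕ P'_i and thus P'_i = P_i ⊕ C_i ⊕ C'_i.
P'1: 0xAB ⊕ 0xB3 ⊕ 0x61 = 0x79.
P'2: 0x5E ⊕ 0xE1 ⊕ 0x3B = 0x84.
P'3: 0x2A ⊕ 0x4C ⊕ 0x5C = 0x3A.
P'4: 0x07 ⊕ 0x0A ⊕ 0x63 = 0x6E.

P'1 = 0x79, P'2 = 0x84, P'3 = 0x3A, P'4 = 0x6E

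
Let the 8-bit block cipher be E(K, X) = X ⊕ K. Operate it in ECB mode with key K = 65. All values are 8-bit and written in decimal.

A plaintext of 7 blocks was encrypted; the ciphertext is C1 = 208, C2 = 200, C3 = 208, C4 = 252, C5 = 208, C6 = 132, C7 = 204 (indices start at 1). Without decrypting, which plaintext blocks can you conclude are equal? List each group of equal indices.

ECB encrypts each block independently with the same key, so equal ciphertext blocks imply equal plaintext blocks.
C1 = C3 = C5 = 208, so P1 = P3 = P5.

P1 = P3 = P5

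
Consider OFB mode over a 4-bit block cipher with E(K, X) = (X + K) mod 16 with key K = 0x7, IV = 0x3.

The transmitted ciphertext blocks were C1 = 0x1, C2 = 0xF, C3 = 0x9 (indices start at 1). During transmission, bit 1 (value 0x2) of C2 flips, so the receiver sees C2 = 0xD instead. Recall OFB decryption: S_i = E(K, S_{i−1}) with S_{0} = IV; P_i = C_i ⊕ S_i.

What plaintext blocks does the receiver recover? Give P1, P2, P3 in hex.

P1 = 0xB, P2 = 0xC, P3 = 0x1

Only C2 changed, to 0xD. In OFB, a change in C_i flips the same bit in P_i only; the keystream is unaffected. Decrypting the received ciphertext:
P1: S = E(K, 0x3) = 0xA; 0x1 ⊕ 0xA = 0xB.
P2: S = E(K, 0xA) = 0x1; 0xD ⊕ 0x1 = 0xC.
P3: S = E(K, 0x1) = 0x8; 0x9 ⊕ 0x8 = 0x1.
Blocks that differ from the original plaintext: P2.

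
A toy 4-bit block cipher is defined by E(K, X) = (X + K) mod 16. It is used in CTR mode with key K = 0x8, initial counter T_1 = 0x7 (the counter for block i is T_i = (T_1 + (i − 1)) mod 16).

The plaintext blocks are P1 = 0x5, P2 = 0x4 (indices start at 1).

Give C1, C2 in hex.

CTR encryption: S_i = E(K, T_i) where T_i is the counter for block i; C_i = P_i ⊕ S_i.
C1: T = 0x7, S = E(K, T) = 0xF; 0x5 ⊕ 0xF = 0xA.
C2: T = 0x8, S = E(K, T) = 0x0; 0x4 ⊕ 0x0 = 0x4.

C1 = 0xA, C2 = 0x4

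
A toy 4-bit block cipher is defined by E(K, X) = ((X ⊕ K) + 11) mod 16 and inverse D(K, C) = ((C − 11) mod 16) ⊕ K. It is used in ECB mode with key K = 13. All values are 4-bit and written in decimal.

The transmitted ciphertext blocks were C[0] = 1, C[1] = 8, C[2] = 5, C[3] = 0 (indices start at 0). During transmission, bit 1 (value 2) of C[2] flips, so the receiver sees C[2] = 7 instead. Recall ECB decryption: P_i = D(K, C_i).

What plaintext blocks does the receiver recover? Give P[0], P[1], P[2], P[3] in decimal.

P[0] = 11, P[1] = 0, P[2] = 1, P[3] = 8

Only C[2] changed, to 7. In ECB, a change in C_i affects only P_i. Decrypting the received ciphertext:
P[0]: D(K, 1) = 11.
P[1]: D(K, 8) = 0.
P[2]: D(K, 7) = 1.
P[3]: D(K, 0) = 8.
Blocks that differ from the original plaintext: P[2].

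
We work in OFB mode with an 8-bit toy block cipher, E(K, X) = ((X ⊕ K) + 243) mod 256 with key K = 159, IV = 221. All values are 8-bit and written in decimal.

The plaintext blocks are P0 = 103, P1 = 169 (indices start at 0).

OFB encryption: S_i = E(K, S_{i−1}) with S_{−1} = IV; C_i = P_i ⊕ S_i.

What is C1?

C1 = 52

C0: S = E(K, 221) = 53; 103 ⊕ 53 = 82.
C1: S = E(K, 53) = 157; 169 ⊕ 157 = 52.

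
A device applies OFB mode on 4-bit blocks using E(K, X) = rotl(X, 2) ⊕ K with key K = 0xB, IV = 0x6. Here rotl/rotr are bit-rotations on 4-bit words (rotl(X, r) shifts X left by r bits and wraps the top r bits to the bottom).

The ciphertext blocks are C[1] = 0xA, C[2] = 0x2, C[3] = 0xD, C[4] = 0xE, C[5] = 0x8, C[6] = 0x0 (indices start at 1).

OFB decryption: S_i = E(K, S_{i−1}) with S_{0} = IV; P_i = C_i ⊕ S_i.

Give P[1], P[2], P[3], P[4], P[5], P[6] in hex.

P[1]: S = E(K, 0x6) = 0x2; 0xA ⊕ 0x2 = 0x8.
P[2]: S = E(K, 0x2) = 0x3; 0x2 ⊕ 0x3 = 0x1.
P[3]: S = E(K, 0x3) = 0x7; 0xD ⊕ 0x7 = 0xA.
P[4]: S = E(K, 0x7) = 0x6; 0xE ⊕ 0x6 = 0x8.
P[5]: S = E(K, 0x6) = 0x2; 0x8 ⊕ 0x2 = 0xA.
P[6]: S = E(K, 0x2) = 0x3; 0x0 ⊕ 0x3 = 0x3.

P[1] = 0x8, P[2] = 0x1, P[3] = 0xA, P[4] = 0x8, P[5] = 0xA, P[6] = 0x3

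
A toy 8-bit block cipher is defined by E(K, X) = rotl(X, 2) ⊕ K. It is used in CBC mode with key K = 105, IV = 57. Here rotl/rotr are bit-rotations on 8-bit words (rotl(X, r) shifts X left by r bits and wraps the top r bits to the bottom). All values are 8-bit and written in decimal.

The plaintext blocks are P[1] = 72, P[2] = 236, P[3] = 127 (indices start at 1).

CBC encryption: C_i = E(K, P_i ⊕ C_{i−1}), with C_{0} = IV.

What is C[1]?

C[1]: P[1] ⊕ 57 = 113; E(K, 113) = 172.

C[1] = 172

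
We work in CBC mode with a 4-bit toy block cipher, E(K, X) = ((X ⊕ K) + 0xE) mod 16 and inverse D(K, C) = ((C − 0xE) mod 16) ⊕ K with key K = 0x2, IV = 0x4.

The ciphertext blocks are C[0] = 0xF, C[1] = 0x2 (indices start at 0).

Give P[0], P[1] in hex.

P[0] = 0x7, P[1] = 0x9

CBC decryption: P_i = D(K, C_i) ⊕ C_{i−1}, with C_{−1} = IV.
P[0]: D(K, 0xF) = 0x3; 0x3 ⊕ 0x4 = 0x7.
P[1]: D(K, 0x2) = 0x6; 0x6 ⊕ 0xF = 0x9.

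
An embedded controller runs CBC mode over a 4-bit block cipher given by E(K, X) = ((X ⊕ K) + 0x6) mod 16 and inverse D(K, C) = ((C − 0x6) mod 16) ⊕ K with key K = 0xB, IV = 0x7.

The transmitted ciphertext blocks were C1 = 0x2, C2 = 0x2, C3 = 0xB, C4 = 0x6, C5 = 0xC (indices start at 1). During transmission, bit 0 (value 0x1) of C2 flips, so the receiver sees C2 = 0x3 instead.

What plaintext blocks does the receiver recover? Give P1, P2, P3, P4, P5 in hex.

CBC decryption: P_i = D(K, C_i) ⊕ C_{i−1}, with C_{0} = IV.
Only C2 changed, to 0x3. In CBC, a change in C_i garbles P_i and flips the same bit in P_{i+1}. Decrypting the received ciphertext:
P1: D(K, 0x2) = 0x7; 0x7 ⊕ 0x7 = 0x0.
P2: D(K, 0x3) = 0x6; 0x6 ⊕ 0x2 = 0x4.
P3: D(K, 0xB) = 0xE; 0xE ⊕ 0x3 = 0xD.
P4: D(K, 0x6) = 0xB; 0xB ⊕ 0xB = 0x0.
P5: D(K, 0xC) = 0xD; 0xD ⊕ 0x6 = 0xB.
Blocks that differ from the original plaintext: P2, P3.

P1 = 0x0, P2 = 0x4, P3 = 0xD, P4 = 0x0, P5 = 0xB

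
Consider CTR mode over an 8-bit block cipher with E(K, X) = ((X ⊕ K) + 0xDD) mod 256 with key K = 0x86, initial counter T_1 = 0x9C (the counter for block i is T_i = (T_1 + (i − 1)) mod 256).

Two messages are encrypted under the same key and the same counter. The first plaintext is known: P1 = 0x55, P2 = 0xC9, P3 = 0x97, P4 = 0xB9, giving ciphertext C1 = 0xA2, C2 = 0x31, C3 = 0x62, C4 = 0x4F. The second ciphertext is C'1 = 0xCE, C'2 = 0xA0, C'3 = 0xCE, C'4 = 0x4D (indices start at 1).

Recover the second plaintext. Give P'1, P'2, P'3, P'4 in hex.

P'1 = 0x39, P'2 = 0x58, P'3 = 0x3B, P'4 = 0xBB

In CTR with a reused counter, both messages share the same keystream S_i, so C_i ⊕ C'_i = P_i ⊕ P'_i and thus P'_i = P_i ⊕ C_i ⊕ C'_i.
P'1: 0x55 ⊕ 0xA2 ⊕ 0xCE = 0x39.
P'2: 0xC9 ⊕ 0x31 ⊕ 0xA0 = 0x58.
P'3: 0x97 ⊕ 0x62 ⊕ 0xCE = 0x3B.
P'4: 0xB9 ⊕ 0x4F ⊕ 0x4D = 0xBB.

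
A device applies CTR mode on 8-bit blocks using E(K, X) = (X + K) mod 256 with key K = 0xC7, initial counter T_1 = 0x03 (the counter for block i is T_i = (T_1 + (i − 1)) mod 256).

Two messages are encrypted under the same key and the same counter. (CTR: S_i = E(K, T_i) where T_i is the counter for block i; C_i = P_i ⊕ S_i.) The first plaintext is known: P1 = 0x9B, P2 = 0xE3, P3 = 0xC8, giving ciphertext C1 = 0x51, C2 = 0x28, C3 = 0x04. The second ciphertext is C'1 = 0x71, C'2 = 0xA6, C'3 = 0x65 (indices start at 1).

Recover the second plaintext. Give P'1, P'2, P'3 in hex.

In CTR with a reused counter, both messages share the same keystream S_i, so C_i ⊕ C'_i = P_i ⊕ P'_i and thus P'_i = P_i ⊕ C_i ⊕ C'_i.
P'1: 0x9B ⊕ 0x51 ⊕ 0x71 = 0xBB.
P'2: 0xE3 ⊕ 0x28 ⊕ 0xA6 = 0x6D.
P'3: 0xC8 ⊕ 0x04 ⊕ 0x65 = 0xA9.

P'1 = 0xBB, P'2 = 0x6D, P'3 = 0xA9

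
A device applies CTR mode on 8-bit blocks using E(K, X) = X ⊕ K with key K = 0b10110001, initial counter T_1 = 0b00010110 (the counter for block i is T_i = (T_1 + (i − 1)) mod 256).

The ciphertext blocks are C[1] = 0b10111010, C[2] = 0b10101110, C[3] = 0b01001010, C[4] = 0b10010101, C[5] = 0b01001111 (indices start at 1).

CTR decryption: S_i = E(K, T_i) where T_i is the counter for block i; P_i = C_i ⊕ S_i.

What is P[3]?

P[3] = 0b11100011

P[3]: T = 0b00011000, S = E(K, T) = 0b10101001; 0b01001010 ⊕ 0b10101001 = 0b11100011.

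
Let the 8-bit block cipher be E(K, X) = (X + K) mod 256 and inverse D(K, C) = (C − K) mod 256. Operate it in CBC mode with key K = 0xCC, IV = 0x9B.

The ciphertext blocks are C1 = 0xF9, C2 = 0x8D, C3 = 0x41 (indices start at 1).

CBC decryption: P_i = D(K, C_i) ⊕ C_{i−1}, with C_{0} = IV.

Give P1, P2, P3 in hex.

P1: D(K, 0xF9) = 0x2D; 0x2D ⊕ 0x9B = 0xB6.
P2: D(K, 0x8D) = 0xC1; 0xC1 ⊕ 0xF9 = 0x38.
P3: D(K, 0x41) = 0x75; 0x75 ⊕ 0x8D = 0xF8.

P1 = 0xB6, P2 = 0x38, P3 = 0xF8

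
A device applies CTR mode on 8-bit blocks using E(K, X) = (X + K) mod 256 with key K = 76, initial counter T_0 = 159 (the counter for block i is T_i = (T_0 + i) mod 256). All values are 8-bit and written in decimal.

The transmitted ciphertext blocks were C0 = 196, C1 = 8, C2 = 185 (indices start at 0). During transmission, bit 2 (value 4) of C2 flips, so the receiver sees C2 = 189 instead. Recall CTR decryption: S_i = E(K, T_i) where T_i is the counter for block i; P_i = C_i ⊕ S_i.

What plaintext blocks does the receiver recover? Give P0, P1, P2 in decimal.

Only C2 changed, to 189. In CTR, a change in C_i flips the same bit in P_i only; the keystream is unaffected. Decrypting the received ciphertext:
P0: T = 159, S = E(K, T) = 235; 196 ⊕ 235 = 47.
P1: T = 160, S = E(K, T) = 236; 8 ⊕ 236 = 228.
P2: T = 161, S = E(K, T) = 237; 189 ⊕ 237 = 80.
Blocks that differ from the original plaintext: P2.

P0 = 47, P1 = 228, P2 = 80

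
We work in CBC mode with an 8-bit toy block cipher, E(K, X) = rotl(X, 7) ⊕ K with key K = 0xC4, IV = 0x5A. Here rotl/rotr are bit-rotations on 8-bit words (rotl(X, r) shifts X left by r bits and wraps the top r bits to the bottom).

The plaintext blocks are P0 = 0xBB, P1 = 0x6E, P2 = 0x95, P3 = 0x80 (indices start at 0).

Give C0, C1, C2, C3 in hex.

C0 = 0x34, C1 = 0xE9, C2 = 0xFA, C3 = 0xF9

CBC encryption: C_i = E(K, P_i ⊕ C_{i−1}), with C_{−1} = IV.
C0: P0 ⊕ 0x5A = 0xE1; E(K, 0xE1) = 0x34.
C1: P1 ⊕ 0x34 = 0x5A; E(K, 0x5A) = 0xE9.
C2: P2 ⊕ 0xE9 = 0x7C; E(K, 0x7C) = 0xFA.
C3: P3 ⊕ 0xFA = 0x7A; E(K, 0x7A) = 0xF9.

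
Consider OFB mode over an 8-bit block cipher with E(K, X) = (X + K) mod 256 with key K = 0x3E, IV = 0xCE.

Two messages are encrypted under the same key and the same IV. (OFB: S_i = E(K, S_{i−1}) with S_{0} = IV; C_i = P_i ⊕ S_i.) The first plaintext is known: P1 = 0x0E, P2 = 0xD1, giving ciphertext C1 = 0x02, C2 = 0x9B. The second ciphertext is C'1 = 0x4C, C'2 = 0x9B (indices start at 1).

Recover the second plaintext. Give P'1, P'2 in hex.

In OFB with a reused IV, both messages share the same keystream S_i, so C_i ⊕ C'_i = P_i ⊕ P'_i and thus P'_i = P_i ⊕ C_i ⊕ C'_i.
P'1: 0x0E ⊕ 0x02 ⊕ 0x4C = 0x40.
P'2: 0xD1 ⊕ 0x9B ⊕ 0x9B = 0xD1.

P'1 = 0x40, P'2 = 0xD1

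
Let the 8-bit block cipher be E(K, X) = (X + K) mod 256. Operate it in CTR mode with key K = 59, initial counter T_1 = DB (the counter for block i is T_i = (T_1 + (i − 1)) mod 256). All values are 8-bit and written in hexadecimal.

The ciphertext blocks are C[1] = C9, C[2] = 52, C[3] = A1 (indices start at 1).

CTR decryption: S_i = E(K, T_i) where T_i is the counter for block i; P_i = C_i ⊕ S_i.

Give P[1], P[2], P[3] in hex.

P[1]: T = DB, S = E(K, T) = 34; C9 ⊕ 34 = FD.
P[2]: T = DC, S = E(K, T) = 35; 52 ⊕ 35 = 67.
P[3]: T = DD, S = E(K, T) = 36; A1 ⊕ 36 = 97.

P[1] = FD, P[2] = 67, P[3] = 97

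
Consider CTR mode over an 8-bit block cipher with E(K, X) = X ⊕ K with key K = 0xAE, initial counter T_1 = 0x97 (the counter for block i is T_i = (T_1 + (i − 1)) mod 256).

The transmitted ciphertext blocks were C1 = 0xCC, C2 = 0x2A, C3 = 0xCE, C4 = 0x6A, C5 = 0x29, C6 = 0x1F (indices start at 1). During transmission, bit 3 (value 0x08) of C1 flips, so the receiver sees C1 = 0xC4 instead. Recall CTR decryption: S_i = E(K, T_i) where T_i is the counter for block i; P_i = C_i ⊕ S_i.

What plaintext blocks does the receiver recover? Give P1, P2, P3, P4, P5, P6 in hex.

P1 = 0xFD, P2 = 0x1C, P3 = 0xF9, P4 = 0x5E, P5 = 0x1C, P6 = 0x2D

Only C1 changed, to 0xC4. In CTR, a change in C_i flips the same bit in P_i only; the keystream is unaffected. Decrypting the received ciphertext:
P1: T = 0x97, S = E(K, T) = 0x39; 0xC4 ⊕ 0x39 = 0xFD.
P2: T = 0x98, S = E(K, T) = 0x36; 0x2A ⊕ 0x36 = 0x1C.
P3: T = 0x99, S = E(K, T) = 0x37; 0xCE ⊕ 0x37 = 0xF9.
P4: T = 0x9A, S = E(K, T) = 0x34; 0x6A ⊕ 0x34 = 0x5E.
P5: T = 0x9B, S = E(K, T) = 0x35; 0x29 ⊕ 0x35 = 0x1C.
P6: T = 0x9C, S = E(K, T) = 0x32; 0x1F ⊕ 0x32 = 0x2D.
Blocks that differ from the original plaintext: P1.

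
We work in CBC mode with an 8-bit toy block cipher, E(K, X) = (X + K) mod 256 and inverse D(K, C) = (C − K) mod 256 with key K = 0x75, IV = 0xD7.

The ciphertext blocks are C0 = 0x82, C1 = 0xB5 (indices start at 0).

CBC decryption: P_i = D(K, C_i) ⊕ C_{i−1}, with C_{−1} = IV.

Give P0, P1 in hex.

P0 = 0xDA, P1 = 0xC2

P0: D(K, 0x82) = 0x0D; 0x0D ⊕ 0xD7 = 0xDA.
P1: D(K, 0xB5) = 0x40; 0x40 ⊕ 0x82 = 0xC2.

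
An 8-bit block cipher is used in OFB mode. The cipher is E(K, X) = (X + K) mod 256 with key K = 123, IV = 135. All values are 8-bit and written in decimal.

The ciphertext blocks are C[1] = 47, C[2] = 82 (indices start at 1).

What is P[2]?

OFB decryption: S_i = E(K, S_{i−1}) with S_{0} = IV; P_i = C_i ⊕ S_i.
P[1]: S = E(K, 135) = 2; 47 ⊕ 2 = 45.
P[2]: S = E(K, 2) = 125; 82 ⊕ 125 = 47.

P[2] = 47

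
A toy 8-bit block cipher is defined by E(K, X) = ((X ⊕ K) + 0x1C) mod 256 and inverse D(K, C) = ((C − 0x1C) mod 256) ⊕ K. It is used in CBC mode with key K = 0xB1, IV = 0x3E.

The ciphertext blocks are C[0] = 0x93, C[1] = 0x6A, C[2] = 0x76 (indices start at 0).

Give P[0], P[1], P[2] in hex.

CBC decryption: P_i = D(K, C_i) ⊕ C_{i−1}, with C_{−1} = IV.
P[0]: D(K, 0x93) = 0xC6; 0xC6 ⊕ 0x3E = 0xF8.
P[1]: D(K, 0x6A) = 0xFF; 0xFF ⊕ 0x93 = 0x6C.
P[2]: D(K, 0x76) = 0xEB; 0xEB ⊕ 0x6A = 0x81.

P[0] = 0xF8, P[1] = 0x6C, P[2] = 0x81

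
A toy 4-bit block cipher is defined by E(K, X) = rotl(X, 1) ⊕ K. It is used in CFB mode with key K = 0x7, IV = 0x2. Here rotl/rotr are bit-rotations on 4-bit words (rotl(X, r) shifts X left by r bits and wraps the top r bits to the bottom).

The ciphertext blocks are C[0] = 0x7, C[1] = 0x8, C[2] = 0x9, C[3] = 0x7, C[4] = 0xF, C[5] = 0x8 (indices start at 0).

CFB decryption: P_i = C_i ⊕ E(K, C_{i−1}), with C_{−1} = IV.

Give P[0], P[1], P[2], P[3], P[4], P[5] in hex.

P[0]: E(K, 0x2) = 0x3; 0x7 ⊕ 0x3 = 0x4.
P[1]: E(K, 0x7) = 0x9; 0x8 ⊕ 0x9 = 0x1.
P[2]: E(K, 0x8) = 0x6; 0x9 ⊕ 0x6 = 0xF.
P[3]: E(K, 0x9) = 0x4; 0x7 ⊕ 0x4 = 0x3.
P[4]: E(K, 0x7) = 0x9; 0xF ⊕ 0x9 = 0x6.
P[5]: E(K, 0xF) = 0x8; 0x8 ⊕ 0x8 = 0x0.

P[0] = 0x4, P[1] = 0x1, P[2] = 0xF, P[3] = 0x3, P[4] = 0x6, P[5] = 0x0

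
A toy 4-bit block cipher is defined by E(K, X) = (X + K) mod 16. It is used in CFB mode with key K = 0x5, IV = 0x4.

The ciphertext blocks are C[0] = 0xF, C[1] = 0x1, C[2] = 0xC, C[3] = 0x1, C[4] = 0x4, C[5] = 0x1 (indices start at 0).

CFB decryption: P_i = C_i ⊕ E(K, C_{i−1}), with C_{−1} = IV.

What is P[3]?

P[3]: E(K, 0xC) = 0x1; 0x1 ⊕ 0x1 = 0x0.

P[3] = 0x0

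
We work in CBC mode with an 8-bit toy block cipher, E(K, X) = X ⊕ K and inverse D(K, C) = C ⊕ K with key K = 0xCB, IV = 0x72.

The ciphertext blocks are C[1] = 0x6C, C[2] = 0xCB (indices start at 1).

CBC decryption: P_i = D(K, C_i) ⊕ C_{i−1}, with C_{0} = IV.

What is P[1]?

P[1] = 0xD5

P[1]: D(K, 0x6C) = 0xA7; 0xA7 ⊕ 0x72 = 0xD5.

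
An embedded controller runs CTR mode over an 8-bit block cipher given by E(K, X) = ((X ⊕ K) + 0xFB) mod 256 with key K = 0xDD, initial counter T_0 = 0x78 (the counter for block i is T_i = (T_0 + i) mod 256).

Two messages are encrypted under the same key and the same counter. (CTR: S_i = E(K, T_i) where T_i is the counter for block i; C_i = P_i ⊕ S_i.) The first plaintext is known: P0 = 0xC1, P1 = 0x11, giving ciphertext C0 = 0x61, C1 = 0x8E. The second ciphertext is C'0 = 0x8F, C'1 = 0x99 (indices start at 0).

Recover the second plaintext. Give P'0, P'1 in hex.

In CTR with a reused counter, both messages share the same keystream S_i, so C_i ⊕ C'_i = P_i ⊕ P'_i and thus P'_i = P_i ⊕ C_i ⊕ C'_i.
P'0: 0xC1 ⊕ 0x61 ⊕ 0x8F = 0x2F.
P'1: 0x11 ⊕ 0x8E ⊕ 0x99 = 0x06.

P'0 = 0x2F, P'1 = 0x06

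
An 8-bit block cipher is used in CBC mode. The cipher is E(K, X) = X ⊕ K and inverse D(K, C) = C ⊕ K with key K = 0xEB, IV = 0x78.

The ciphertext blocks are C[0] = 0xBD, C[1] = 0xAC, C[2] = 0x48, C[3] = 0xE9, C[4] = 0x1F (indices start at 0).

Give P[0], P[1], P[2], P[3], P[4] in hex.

CBC decryption: P_i = D(K, C_i) ⊕ C_{i−1}, with C_{−1} = IV.
P[0]: D(K, 0xBD) = 0x56; 0x56 ⊕ 0x78 = 0x2E.
P[1]: D(K, 0xAC) = 0x47; 0x47 ⊕ 0xBD = 0xFA.
P[2]: D(K, 0x48) = 0xA3; 0xA3 ⊕ 0xAC = 0x0F.
P[3]: D(K, 0xE9) = 0x02; 0x02 ⊕ 0x48 = 0x4A.
P[4]: D(K, 0x1F) = 0xF4; 0xF4 ⊕ 0xE9 = 0x1D.

P[0] = 0x2E, P[1] = 0xFA, P[2] = 0x0F, P[3] = 0x4A, P[4] = 0x1D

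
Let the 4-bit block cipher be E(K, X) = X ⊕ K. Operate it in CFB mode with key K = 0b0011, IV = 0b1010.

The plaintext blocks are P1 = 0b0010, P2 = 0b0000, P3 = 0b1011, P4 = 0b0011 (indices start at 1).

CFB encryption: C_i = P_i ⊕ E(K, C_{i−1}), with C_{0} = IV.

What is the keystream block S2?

C1: E(K, 0b1010) = 0b1001; 0b0010 ⊕ 0b1001 = 0b1011.
C2: E(K, 0b1011) = 0b1000; 0b0000 ⊕ 0b1000 = 0b1000.
So S2 = 0b1000.

0b1000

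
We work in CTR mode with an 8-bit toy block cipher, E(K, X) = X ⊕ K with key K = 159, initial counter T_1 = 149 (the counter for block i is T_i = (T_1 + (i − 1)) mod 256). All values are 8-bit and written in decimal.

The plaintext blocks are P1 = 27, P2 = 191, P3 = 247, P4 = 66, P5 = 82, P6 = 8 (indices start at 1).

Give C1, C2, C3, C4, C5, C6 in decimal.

CTR encryption: S_i = E(K, T_i) where T_i is the counter for block i; C_i = P_i ⊕ S_i.
C1: T = 149, S = E(K, T) = 10; 27 ⊕ 10 = 17.
C2: T = 150, S = E(K, T) = 9; 191 ⊕ 9 = 182.
C3: T = 151, S = E(K, T) = 8; 247 ⊕ 8 = 255.
C4: T = 152, S = E(K, T) = 7; 66 ⊕ 7 = 69.
C5: T = 153, S = E(K, T) = 6; 82 ⊕ 6 = 84.
C6: T = 154, S = E(K, T) = 5; 8 ⊕ 5 = 13.

C1 = 17, C2 = 182, C3 = 255, C4 = 69, C5 = 84, C6 = 13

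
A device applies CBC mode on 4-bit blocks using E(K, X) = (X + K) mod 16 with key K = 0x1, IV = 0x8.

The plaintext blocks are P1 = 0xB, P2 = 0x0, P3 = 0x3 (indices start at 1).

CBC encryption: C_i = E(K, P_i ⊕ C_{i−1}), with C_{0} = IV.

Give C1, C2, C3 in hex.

C1: P1 ⊕ 0x8 = 0x3; E(K, 0x3) = 0x4.
C2: P2 ⊕ 0x4 = 0x4; E(K, 0x4) = 0x5.
C3: P3 ⊕ 0x5 = 0x6; E(K, 0x6) = 0x7.

C1 = 0x4, C2 = 0x5, C3 = 0x7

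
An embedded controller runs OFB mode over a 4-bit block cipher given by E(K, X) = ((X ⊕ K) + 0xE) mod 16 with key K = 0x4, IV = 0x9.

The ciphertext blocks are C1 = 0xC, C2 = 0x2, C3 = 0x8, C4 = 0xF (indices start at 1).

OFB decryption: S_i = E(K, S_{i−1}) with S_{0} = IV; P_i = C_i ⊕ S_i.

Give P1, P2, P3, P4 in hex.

P1: S = E(K, 0x9) = 0xB; 0xC ⊕ 0xB = 0x7.
P2: S = E(K, 0xB) = 0xD; 0x2 ⊕ 0xD = 0xF.
P3: S = E(K, 0xD) = 0x7; 0x8 ⊕ 0x7 = 0xF.
P4: S = E(K, 0x7) = 0x1; 0xF ⊕ 0x1 = 0xE.

P1 = 0x7, P2 = 0xF, P3 = 0xF, P4 = 0xE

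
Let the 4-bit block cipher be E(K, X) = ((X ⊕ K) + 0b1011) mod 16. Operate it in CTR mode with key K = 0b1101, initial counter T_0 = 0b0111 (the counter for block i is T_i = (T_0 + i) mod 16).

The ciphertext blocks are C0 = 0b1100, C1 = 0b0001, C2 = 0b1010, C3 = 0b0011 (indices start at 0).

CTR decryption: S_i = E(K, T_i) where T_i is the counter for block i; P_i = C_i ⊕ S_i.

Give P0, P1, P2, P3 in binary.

P0: T = 0b0111, S = E(K, T) = 0b0101; 0b1100 ⊕ 0b0101 = 0b1001.
P1: T = 0b1000, S = E(K, T) = 0b0000; 0b0001 ⊕ 0b0000 = 0b0001.
P2: T = 0b1001, S = E(K, T) = 0b1111; 0b1010 ⊕ 0b1111 = 0b0101.
P3: T = 0b1010, S = E(K, T) = 0b0010; 0b0011 ⊕ 0b0010 = 0b0001.

P0 = 0b1001, P1 = 0b0001, P2 = 0b0101, P3 = 0b0001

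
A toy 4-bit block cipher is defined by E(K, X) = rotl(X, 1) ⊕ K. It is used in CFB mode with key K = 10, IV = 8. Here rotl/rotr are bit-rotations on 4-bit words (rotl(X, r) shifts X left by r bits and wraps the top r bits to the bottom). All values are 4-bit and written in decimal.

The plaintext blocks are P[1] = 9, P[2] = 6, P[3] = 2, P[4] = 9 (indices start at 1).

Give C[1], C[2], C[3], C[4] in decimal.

CFB encryption: C_i = P_i ⊕ E(K, C_{i−1}), with C_{0} = IV.
C[1]: E(K, 8) = 11; 9 ⊕ 11 = 2.
C[2]: E(K, 2) = 14; 6 ⊕ 14 = 8.
C[3]: E(K, 8) = 11; 2 ⊕ 11 = 9.
C[4]: E(K, 9) = 9; 9 ⊕ 9 = 0.

C[1] = 2, C[2] = 8, C[3] = 9, C[4] = 0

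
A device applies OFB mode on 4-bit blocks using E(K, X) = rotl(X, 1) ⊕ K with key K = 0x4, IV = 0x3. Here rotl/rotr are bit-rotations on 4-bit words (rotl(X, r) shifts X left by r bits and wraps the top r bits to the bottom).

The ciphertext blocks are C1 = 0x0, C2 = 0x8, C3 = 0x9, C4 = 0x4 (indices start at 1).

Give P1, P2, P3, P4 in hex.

OFB decryption: S_i = E(K, S_{i−1}) with S_{0} = IV; P_i = C_i ⊕ S_i.
P1: S = E(K, 0x3) = 0x2; 0x0 ⊕ 0x2 = 0x2.
P2: S = E(K, 0x2) = 0x0; 0x8 ⊕ 0x0 = 0x8.
P3: S = E(K, 0x0) = 0x4; 0x9 ⊕ 0x4 = 0xD.
P4: S = E(K, 0x4) = 0xC; 0x4 ⊕ 0xC = 0x8.

P1 = 0x2, P2 = 0x8, P3 = 0xD, P4 = 0x8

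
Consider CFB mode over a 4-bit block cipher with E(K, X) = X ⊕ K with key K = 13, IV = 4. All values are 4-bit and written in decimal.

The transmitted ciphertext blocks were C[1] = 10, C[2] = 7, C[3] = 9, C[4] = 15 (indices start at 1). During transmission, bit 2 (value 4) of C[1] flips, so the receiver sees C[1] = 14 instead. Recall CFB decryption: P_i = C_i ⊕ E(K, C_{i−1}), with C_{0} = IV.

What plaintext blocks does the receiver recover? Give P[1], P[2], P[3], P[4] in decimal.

P[1] = 7, P[2] = 4, P[3] = 3, P[4] = 11

Only C[1] changed, to 14. In CFB, a change in C_i flips the same bit in P_i and garbles P_{i+1}. Decrypting the received ciphertext:
P[1]: E(K, 4) = 9; 14 ⊕ 9 = 7.
P[2]: E(K, 14) = 3; 7 ⊕ 3 = 4.
P[3]: E(K, 7) = 10; 9 ⊕ 10 = 3.
P[4]: E(K, 9) = 4; 15 ⊕ 4 = 11.
Blocks that differ from the original plaintext: P[1], P[2].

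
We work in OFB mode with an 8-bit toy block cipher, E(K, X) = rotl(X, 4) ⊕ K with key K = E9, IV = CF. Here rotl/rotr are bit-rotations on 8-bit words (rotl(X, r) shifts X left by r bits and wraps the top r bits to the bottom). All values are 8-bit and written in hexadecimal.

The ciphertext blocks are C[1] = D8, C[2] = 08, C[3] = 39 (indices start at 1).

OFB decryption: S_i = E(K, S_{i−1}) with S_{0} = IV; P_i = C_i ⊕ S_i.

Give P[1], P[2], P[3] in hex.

P[1]: S = E(K, CF) = 15; D8 ⊕ 15 = CD.
P[2]: S = E(K, 15) = B8; 08 ⊕ B8 = B0.
P[3]: S = E(K, B8) = 62; 39 ⊕ 62 = 5B.

P[1] = CD, P[2] = B0, P[3] = 5B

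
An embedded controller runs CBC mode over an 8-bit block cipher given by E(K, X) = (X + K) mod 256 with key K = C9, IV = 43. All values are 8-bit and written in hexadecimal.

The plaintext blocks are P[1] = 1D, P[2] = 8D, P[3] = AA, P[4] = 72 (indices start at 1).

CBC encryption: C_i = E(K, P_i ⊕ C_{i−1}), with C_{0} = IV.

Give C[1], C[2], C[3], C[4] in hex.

C[1]: P[1] ⊕ 43 = 5E; E(K, 5E) = 27.
C[2]: P[2] ⊕ 27 = AA; E(K, AA) = 73.
C[3]: P[3] ⊕ 73 = D9; E(K, D9) = A2.
C[4]: P[4] ⊕ A2 = D0; E(K, D0) = 99.

C[1] = 27, C[2] = 73, C[3] = A2, C[4] = 99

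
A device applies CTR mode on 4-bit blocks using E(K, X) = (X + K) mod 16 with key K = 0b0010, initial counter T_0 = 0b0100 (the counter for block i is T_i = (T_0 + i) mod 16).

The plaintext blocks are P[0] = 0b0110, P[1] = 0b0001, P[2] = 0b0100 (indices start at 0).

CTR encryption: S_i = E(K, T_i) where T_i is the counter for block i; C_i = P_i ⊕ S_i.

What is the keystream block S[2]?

0b1000

C[0]: T = 0b0100, S = E(K, T) = 0b0110; 0b0110 ⊕ 0b0110 = 0b0000.
C[1]: T = 0b0101, S = E(K, T) = 0b0111; 0b0001 ⊕ 0b0111 = 0b0110.
C[2]: T = 0b0110, S = E(K, T) = 0b1000; 0b0100 ⊕ 0b1000 = 0b1100.
So S[2] = 0b1000.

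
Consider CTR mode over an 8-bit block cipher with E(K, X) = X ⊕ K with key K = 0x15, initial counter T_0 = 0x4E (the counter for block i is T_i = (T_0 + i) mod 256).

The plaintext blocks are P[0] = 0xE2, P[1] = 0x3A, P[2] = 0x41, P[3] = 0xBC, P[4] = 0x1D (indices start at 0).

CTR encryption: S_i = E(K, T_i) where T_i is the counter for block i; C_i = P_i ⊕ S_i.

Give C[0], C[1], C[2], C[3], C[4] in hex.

C[0] = 0xB9, C[1] = 0x60, C[2] = 0x04, C[3] = 0xF8, C[4] = 0x5A

C[0]: T = 0x4E, S = E(K, T) = 0x5B; 0xE2 ⊕ 0x5B = 0xB9.
C[1]: T = 0x4F, S = E(K, T) = 0x5A; 0x3A ⊕ 0x5A = 0x60.
C[2]: T = 0x50, S = E(K, T) = 0x45; 0x41 ⊕ 0x45 = 0x04.
C[3]: T = 0x51, S = E(K, T) = 0x44; 0xBC ⊕ 0x44 = 0xF8.
C[4]: T = 0x52, S = E(K, T) = 0x47; 0x1D ⊕ 0x47 = 0x5A.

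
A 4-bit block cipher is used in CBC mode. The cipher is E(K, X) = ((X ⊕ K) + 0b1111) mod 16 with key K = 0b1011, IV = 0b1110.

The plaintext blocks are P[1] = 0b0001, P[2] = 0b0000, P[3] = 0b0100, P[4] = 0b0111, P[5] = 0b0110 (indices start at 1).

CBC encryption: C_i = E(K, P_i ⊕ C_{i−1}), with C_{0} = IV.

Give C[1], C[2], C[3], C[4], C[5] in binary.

C[1]: P[1] ⊕ 0b1110 = 0b1111; E(K, 0b1111) = 0b0011.
C[2]: P[2] ⊕ 0b0011 = 0b0011; E(K, 0b0011) = 0b0111.
C[3]: P[3] ⊕ 0b0111 = 0b0011; E(K, 0b0011) = 0b0111.
C[4]: P[4] ⊕ 0b0111 = 0b0000; E(K, 0b0000) = 0b1010.
C[5]: P[5] ⊕ 0b1010 = 0b1100; E(K, 0b1100) = 0b0110.

C[1] = 0b0011, C[2] = 0b0111, C[3] = 0b0111, C[4] = 0b1010, C[5] = 0b0110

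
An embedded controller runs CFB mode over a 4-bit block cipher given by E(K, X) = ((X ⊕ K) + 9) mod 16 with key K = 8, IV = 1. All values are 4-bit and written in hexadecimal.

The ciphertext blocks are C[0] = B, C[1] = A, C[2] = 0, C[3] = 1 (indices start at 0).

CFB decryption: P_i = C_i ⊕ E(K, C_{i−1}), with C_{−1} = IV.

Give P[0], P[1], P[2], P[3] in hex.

P[0]: E(K, 1) = 2; B ⊕ 2 = 9.
P[1]: E(K, B) = C; A ⊕ C = 6.
P[2]: E(K, A) = B; 0 ⊕ B = B.
P[3]: E(K, 0) = 1; 1 ⊕ 1 = 0.

P[0] = 9, P[1] = 6, P[2] = B, P[3] = 0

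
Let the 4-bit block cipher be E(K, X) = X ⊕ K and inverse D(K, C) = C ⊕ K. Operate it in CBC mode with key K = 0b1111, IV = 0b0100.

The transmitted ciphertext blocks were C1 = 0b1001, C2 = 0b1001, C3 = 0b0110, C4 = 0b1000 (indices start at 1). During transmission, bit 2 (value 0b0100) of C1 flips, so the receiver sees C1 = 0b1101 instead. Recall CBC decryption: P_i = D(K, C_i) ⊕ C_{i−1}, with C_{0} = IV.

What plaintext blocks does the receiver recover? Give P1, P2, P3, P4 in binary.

P1 = 0b0110, P2 = 0b1011, P3 = 0b0000, P4 = 0b0001

Only C1 changed, to 0b1101. In CBC, a change in C_i garbles P_i and flips the same bit in P_{i+1}. Decrypting the received ciphertext:
P1: D(K, 0b1101) = 0b0010; 0b0010 ⊕ 0b0100 = 0b0110.
P2: D(K, 0b1001) = 0b0110; 0b0110 ⊕ 0b1101 = 0b1011.
P3: D(K, 0b0110) = 0b1001; 0b1001 ⊕ 0b1001 = 0b0000.
P4: D(K, 0b1000) = 0b0111; 0b0111 ⊕ 0b0110 = 0b0001.
Blocks that differ from the original plaintext: P1, P2.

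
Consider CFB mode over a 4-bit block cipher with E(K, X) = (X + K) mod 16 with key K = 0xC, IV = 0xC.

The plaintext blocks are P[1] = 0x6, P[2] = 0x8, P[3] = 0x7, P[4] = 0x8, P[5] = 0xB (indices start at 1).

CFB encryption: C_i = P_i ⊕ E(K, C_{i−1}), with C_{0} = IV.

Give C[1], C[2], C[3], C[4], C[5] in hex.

C[1] = 0xE, C[2] = 0x2, C[3] = 0x9, C[4] = 0xD, C[5] = 0x2

C[1]: E(K, 0xC) = 0x8; 0x6 ⊕ 0x8 = 0xE.
C[2]: E(K, 0xE) = 0xA; 0x8 ⊕ 0xA = 0x2.
C[3]: E(K, 0x2) = 0xE; 0x7 ⊕ 0xE = 0x9.
C[4]: E(K, 0x9) = 0x5; 0x8 ⊕ 0x5 = 0xD.
C[5]: E(K, 0xD) = 0x9; 0xB ⊕ 0x9 = 0x2.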